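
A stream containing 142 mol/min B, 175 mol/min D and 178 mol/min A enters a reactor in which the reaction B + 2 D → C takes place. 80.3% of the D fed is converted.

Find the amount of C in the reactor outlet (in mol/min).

70.3 mol/min

D reacted = 0.803 × 175 = 140.5 mol/min; ν_D = −2, so ξ = 140.5/2 = 70.26 mol/min.
Outlet amounts (n = n₀ + ν ξ):
  B: 142 − 1(70.26) = 71.74
  D: 175 − 2(70.26) = 34.47
  C: 0 + 1(70.26) = 70.26
  A: 178 (inert)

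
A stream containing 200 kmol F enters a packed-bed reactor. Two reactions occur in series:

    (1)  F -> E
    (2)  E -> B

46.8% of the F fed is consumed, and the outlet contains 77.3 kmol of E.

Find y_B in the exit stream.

Conversion of F: F consumed = 1ξ₁ = 0.468 × 200 → ξ₁ = 93.6 kmol.
E balance: n_E = 0 + 1ξ₁ − 1ξ₂ = 77.3 → ξ₂ = (1·93.6 − 77.3)/1 = 16.3 kmol.
Outlet amounts (n = n₀ + Σ ν·ξ):
  F: 200 − 1(93.6) = 106.4
  E: 0 + 1(93.6) − 1(16.3) = 77.3
  B: 0 + 1(16.3) = 16.3
Total out = 200 kmol; y_B = 16.3 / 200 = 0.0815.

0.0815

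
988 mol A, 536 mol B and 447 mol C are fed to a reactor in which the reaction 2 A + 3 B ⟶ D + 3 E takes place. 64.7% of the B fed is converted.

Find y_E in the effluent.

0.187

B reacted = 0.647 × 536 = 346.8 mol; ν_B = −3, so ξ = 346.8/3 = 115.6 mol.
Outlet amounts (n = n₀ + ν ξ):
  A: 988 − 2(115.6) = 756.8
  B: 536 − 3(115.6) = 189.2
  D: 0 + 1(115.6) = 115.6
  E: 0 + 3(115.6) = 346.8
  C: 447 (inert)
Total out = 1855 mol; y_E = 346.8 / 1855 = 0.1869.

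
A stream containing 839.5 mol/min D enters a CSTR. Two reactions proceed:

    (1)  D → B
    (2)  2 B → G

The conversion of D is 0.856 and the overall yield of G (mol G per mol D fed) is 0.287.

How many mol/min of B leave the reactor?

Conversion of D: D consumed = 1ξ₁ = 0.856 × 839.5 → ξ₁ = 718.6 mol/min.
Yield of G: 1ξ₂ / 839.5 = 0.287 → ξ₂ = 240.9 mol/min.
Outlet amounts (n = n₀ + Σ ν·ξ):
  D: 839.5 − 1(718.6) = 120.9
  B: 0 + 1(718.6) − 2(240.9) = 236.7
  G: 0 + 1(240.9) = 240.9

237 mol/min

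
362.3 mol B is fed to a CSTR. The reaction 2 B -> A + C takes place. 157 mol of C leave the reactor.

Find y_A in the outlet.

0.433

For C: n = n₀ + 1ξ → 157 = 0 + 1ξ, giving ξ = 157 mol.
Outlet amounts (n = n₀ + ν ξ):
  B: 362.3 − 2(157) = 48.3
  A: 0 + 1(157) = 157
  C: 0 + 1(157) = 157
Total out = 362.3 mol; y_A = 157 / 362.3 = 0.4333.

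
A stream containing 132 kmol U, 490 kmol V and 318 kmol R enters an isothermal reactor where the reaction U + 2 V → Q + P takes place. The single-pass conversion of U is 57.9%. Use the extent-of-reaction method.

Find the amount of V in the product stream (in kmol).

U reacted = 0.579 × 132 = 76.43 kmol; ν_U = −1, so ξ = 76.43/1 = 76.43 kmol.
Outlet amounts (n = n₀ + ν ξ):
  U: 132 − 1(76.43) = 55.57
  V: 490 − 2(76.43) = 337.1
  Q: 0 + 1(76.43) = 76.43
  P: 0 + 1(76.43) = 76.43
  R: 318 (inert)

337 kmol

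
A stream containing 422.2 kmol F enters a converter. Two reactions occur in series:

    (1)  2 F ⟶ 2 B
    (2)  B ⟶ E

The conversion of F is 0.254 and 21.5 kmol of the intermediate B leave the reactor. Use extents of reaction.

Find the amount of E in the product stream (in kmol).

Conversion of F: F consumed = 2ξ₁ = 0.254 × 422.2 → ξ₁ = 53.62 kmol.
B balance: n_B = 0 + 2ξ₁ − 1ξ₂ = 21.5 → ξ₂ = (2·53.62 − 21.5)/1 = 85.74 kmol.
Outlet amounts (n = n₀ + Σ ν·ξ):
  F: 422.2 − 2(53.62) = 315
  B: 0 + 2(53.62) − 1(85.74) = 21.5
  E: 0 + 1(85.74) = 85.74

85.7 kmol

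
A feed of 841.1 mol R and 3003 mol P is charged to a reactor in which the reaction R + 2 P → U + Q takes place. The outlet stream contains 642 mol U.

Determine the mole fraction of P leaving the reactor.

For U: n = n₀ + 1ξ → 642 = 0 + 1ξ, giving ξ = 642 mol.
Outlet amounts (n = n₀ + ν ξ):
  R: 841.1 − 1(642) = 199.1
  P: 3003 − 2(642) = 1719
  U: 0 + 1(642) = 642
  Q: 0 + 1(642) = 642
Total out = 3202 mol; y_P = 1719 / 3202 = 0.5368.

0.537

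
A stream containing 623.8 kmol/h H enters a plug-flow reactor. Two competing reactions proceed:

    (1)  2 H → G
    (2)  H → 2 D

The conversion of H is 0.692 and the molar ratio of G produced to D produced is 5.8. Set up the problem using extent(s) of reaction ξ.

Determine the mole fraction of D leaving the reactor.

0.0821

Conversion of H: H consumed = 0.692 × 623.8 = 431.7 kmol/h = 2ξ₁ + 1ξ₂.
Selectivity: 1ξ₁ / (2ξ₂) = 5.8 → ξ₁ = 11.6 ξ₂.
Substitute: (2·11.6 + 1) ξ₂ = 431.7 → ξ₂ = 17.84 kmol/h, ξ₁ = 206.9 kmol/h.
Outlet amounts (n = n₀ + Σ ν·ξ):
  H: 623.8 − 2(206.9) − 1(17.84) = 192.1
  G: 0 + 1(206.9) = 206.9
  D: 0 + 2(17.84) = 35.68
Total out = 434.7 kmol/h; y_D = 35.68 / 434.7 = 0.08206.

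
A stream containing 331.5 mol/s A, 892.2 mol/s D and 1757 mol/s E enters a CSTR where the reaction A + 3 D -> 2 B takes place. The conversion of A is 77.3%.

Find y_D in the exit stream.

A reacted = 0.773 × 331.5 = 256.2 mol/s; ν_A = −1, so ξ = 256.2/1 = 256.2 mol/s.
Outlet amounts (n = n₀ + ν ξ):
  A: 331.5 − 1(256.2) = 75.25
  D: 892.2 − 3(256.2) = 123.5
  B: 0 + 2(256.2) = 512.5
  E: 1757 (inert)
Total out = 2468 mol/s; y_D = 123.5 / 2468 = 0.05002.

0.05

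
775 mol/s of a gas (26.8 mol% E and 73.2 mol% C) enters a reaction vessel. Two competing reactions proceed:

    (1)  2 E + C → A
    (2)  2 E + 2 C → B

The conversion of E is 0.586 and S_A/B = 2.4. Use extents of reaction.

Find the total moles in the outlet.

635 mol/s

Conversion of E: E consumed = 0.586 × 207.7 = 121.7 mol/s = 2ξ₁ + 2ξ₂.
Selectivity: 1ξ₁ / (1ξ₂) = 2.4 → ξ₁ = 2.4 ξ₂.
Substitute: (2·2.4 + 2) ξ₂ = 121.7 → ξ₂ = 17.9 mol/s, ξ₁ = 42.96 mol/s.
Outlet amounts (n = n₀ + Σ ν·ξ):
  E: 207.7 − 2(42.96) − 2(17.9) = 85.99
  C: 567.3 − 1(42.96) − 2(17.9) = 488.5
  A: 0 + 1(42.96) = 42.96
  B: 0 + 1(17.9) = 17.9
Total out = 85.99 + 488.5 + 42.96 + 17.9 = 635.4 mol/s.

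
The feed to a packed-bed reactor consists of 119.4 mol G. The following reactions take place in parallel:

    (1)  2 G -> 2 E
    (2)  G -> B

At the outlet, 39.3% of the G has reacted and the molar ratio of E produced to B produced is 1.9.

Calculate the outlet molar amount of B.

16.2 mol

Conversion of G: G consumed = 0.393 × 119.4 = 46.92 mol = 2ξ₁ + 1ξ₂.
Selectivity: 2ξ₁ / (1ξ₂) = 1.9 → ξ₁ = 0.95 ξ₂.
Substitute: (2·0.95 + 1) ξ₂ = 46.92 → ξ₂ = 16.18 mol, ξ₁ = 15.37 mol.
Outlet amounts (n = n₀ + Σ ν·ξ):
  G: 119.4 − 2(15.37) − 1(16.18) = 72.48
  E: 0 + 2(15.37) = 30.74
  B: 0 + 1(16.18) = 16.18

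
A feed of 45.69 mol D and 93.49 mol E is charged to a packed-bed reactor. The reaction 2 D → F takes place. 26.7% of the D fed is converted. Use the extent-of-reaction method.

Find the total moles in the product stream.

D reacted = 0.267 × 45.69 = 12.2 mol; ν_D = −2, so ξ = 12.2/2 = 6.1 mol.
Outlet amounts (n = n₀ + ν ξ):
  D: 45.69 − 2(6.1) = 33.49
  F: 0 + 1(6.1) = 6.1
  E: 93.49 (inert)
Total out = 33.49 + 6.1 + 93.49 = 133.1 mol.

133 mol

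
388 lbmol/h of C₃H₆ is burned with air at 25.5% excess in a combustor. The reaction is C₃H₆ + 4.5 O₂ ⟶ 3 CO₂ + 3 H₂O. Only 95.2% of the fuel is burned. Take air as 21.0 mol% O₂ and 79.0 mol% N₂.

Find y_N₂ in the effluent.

Stoichiometric O₂ = 4.5 × 388 = 1746 lbmol/h; O₂ fed = 1746 × 1.255 = 2191 lbmol/h.
N₂ fed = 2191 × 79/21 = 8243 lbmol/h.
Fuel reacted = 0.952 × 388 → ξ = 369.4 lbmol/h.
Outlet (n = n₀ + ν ξ):
  C₃H₆: 388 − 1(369.4) = 18.62
  O₂: 2191 − 4.5(369.4) = 529
  N₂: 8243 (inert)
  CO₂: 0 + 3(369.4) = 1108
  H₂O: 0 + 3(369.4) = 1108
Total out = 11010 lbmol/h; y_N₂ = 8243 / 11010 = 0.7489.

0.749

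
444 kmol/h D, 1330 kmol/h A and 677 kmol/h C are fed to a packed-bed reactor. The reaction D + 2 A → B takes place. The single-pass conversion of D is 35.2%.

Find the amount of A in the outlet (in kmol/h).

D reacted = 0.352 × 444 = 156.3 kmol/h; ν_D = −1, so ξ = 156.3/1 = 156.3 kmol/h.
Outlet amounts (n = n₀ + ν ξ):
  D: 444 − 1(156.3) = 287.7
  A: 1330 − 2(156.3) = 1017
  B: 0 + 1(156.3) = 156.3
  C: 677 (inert)

1020 kmol/h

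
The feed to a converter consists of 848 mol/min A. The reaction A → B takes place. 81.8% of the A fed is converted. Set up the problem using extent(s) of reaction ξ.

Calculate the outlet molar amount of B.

694 mol/min

A reacted = 0.818 × 848 = 693.7 mol/min; ν_A = −1, so ξ = 693.7/1 = 693.7 mol/min.
Outlet amounts (n = n₀ + ν ξ):
  A: 848 − 1(693.7) = 154.3
  B: 0 + 1(693.7) = 693.7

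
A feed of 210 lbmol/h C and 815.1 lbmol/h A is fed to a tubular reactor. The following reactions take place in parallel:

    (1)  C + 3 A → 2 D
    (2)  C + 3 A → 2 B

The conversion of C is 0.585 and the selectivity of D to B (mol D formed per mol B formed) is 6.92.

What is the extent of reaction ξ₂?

ξ₂ = 15.5 lbmol/h

Conversion of C: C consumed = 0.585 × 210 = 122.8 lbmol/h = 1ξ₁ + 1ξ₂.
Selectivity: 2ξ₁ / (2ξ₂) = 6.92 → ξ₁ = 6.92 ξ₂.
Substitute: (1·6.92 + 1) ξ₂ = 122.8 → ξ₂ = 15.51 lbmol/h, ξ₁ = 107.3 lbmol/h.
Outlet amounts (n = n₀ + Σ ν·ξ):
  C: 210 − 1(107.3) − 1(15.51) = 87.15
  A: 815.1 − 3(107.3) − 3(15.51) = 446.6
  D: 0 + 2(107.3) = 214.7
  B: 0 + 2(15.51) = 31.02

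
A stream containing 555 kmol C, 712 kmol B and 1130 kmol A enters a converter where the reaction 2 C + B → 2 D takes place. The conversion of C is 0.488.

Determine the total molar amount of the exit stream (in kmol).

C reacted = 0.488 × 555 = 270.8 kmol; ν_C = −2, so ξ = 270.8/2 = 135.4 kmol.
Outlet amounts (n = n₀ + ν ξ):
  C: 555 − 2(135.4) = 284.2
  B: 712 − 1(135.4) = 576.6
  D: 0 + 2(135.4) = 270.8
  A: 1130 (inert)
Total out = 284.2 + 576.6 + 270.8 + 1130 = 2262 kmol.

2260 kmol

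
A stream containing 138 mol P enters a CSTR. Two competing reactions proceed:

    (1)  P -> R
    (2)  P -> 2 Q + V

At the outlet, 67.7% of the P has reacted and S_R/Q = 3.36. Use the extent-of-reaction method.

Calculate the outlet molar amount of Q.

24.2 mol

Conversion of P: P consumed = 0.677 × 138 = 93.43 mol = 1ξ₁ + 1ξ₂.
Selectivity: 1ξ₁ / (2ξ₂) = 3.36 → ξ₁ = 6.72 ξ₂.
Substitute: (1·6.72 + 1) ξ₂ = 93.43 → ξ₂ = 12.1 mol, ξ₁ = 81.32 mol.
Outlet amounts (n = n₀ + Σ ν·ξ):
  P: 138 − 1(81.32) − 1(12.1) = 44.57
  R: 0 + 1(81.32) = 81.32
  Q: 0 + 2(12.1) = 24.2
  V: 0 + 1(12.1) = 12.1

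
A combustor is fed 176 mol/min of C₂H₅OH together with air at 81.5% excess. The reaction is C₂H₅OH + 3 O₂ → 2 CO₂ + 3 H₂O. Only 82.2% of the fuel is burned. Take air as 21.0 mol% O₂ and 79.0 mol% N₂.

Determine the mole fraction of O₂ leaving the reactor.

Stoichiometric O₂ = 3 × 176 = 528 mol/min; O₂ fed = 528 × 1.815 = 958.3 mol/min.
N₂ fed = 958.3 × 79/21 = 3605 mol/min.
Fuel reacted = 0.822 × 176 → ξ = 144.7 mol/min.
Outlet (n = n₀ + ν ξ):
  C₂H₅OH: 176 − 1(144.7) = 31.33
  O₂: 958.3 − 3(144.7) = 524.3
  N₂: 3605 (inert)
  CO₂: 0 + 2(144.7) = 289.3
  H₂O: 0 + 3(144.7) = 434
Total out = 4884 mol/min; y_O₂ = 524.3 / 4884 = 0.1073.

0.107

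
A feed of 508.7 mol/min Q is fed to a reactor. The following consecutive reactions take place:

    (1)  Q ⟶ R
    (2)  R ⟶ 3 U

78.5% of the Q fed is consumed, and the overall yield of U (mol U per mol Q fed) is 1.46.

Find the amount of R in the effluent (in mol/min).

152 mol/min

Conversion of Q: Q consumed = 1ξ₁ = 0.785 × 508.7 → ξ₁ = 399.3 mol/min.
Yield of U: 3ξ₂ / 508.7 = 1.46 → ξ₂ = 247.6 mol/min.
Outlet amounts (n = n₀ + Σ ν·ξ):
  Q: 508.7 − 1(399.3) = 109.4
  R: 0 + 1(399.3) − 1(247.6) = 151.8
  U: 0 + 3(247.6) = 742.7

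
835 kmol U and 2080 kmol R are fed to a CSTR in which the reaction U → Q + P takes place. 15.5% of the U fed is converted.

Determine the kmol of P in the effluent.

U reacted = 0.155 × 835 = 129.4 kmol; ν_U = −1, so ξ = 129.4/1 = 129.4 kmol.
Outlet amounts (n = n₀ + ν ξ):
  U: 835 − 1(129.4) = 705.6
  Q: 0 + 1(129.4) = 129.4
  P: 0 + 1(129.4) = 129.4
  R: 2080 (inert)

129 kmol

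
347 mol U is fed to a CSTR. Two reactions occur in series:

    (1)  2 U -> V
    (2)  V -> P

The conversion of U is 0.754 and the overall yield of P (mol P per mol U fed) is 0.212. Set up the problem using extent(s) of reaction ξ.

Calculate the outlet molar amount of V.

57.3 mol

Conversion of U: U consumed = 2ξ₁ = 0.754 × 347 → ξ₁ = 130.8 mol.
Yield of P: 1ξ₂ / 347 = 0.212 → ξ₂ = 73.56 mol.
Outlet amounts (n = n₀ + Σ ν·ξ):
  U: 347 − 2(130.8) = 85.36
  V: 0 + 1(130.8) − 1(73.56) = 57.25
  P: 0 + 1(73.56) = 73.56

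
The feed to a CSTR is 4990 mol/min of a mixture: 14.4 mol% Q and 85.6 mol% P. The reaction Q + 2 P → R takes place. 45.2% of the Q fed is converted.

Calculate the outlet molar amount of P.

Q reacted = 0.452 × 718.6 = 324.8 mol/min; ν_Q = −1, so ξ = 324.8/1 = 324.8 mol/min.
Outlet amounts (n = n₀ + ν ξ):
  Q: 718.6 − 1(324.8) = 393.8
  P: 4271 − 2(324.8) = 3622
  R: 0 + 1(324.8) = 324.8

3620 mol/min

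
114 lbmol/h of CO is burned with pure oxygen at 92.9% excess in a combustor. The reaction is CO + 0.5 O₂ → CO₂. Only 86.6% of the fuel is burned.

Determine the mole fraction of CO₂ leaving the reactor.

Stoichiometric O₂ = 0.5 × 114 = 57 lbmol/h; O₂ fed = 57 × 1.929 = 110 lbmol/h.
Fuel reacted = 0.866 × 114 → ξ = 98.72 lbmol/h.
Outlet (n = n₀ + ν ξ):
  CO: 114 − 1(98.72) = 15.28
  O₂: 110 − 0.5(98.72) = 60.59
  CO₂: 0 + 1(98.72) = 98.72
Total out = 174.6 lbmol/h; y_CO₂ = 98.72 / 174.6 = 0.5655.

0.565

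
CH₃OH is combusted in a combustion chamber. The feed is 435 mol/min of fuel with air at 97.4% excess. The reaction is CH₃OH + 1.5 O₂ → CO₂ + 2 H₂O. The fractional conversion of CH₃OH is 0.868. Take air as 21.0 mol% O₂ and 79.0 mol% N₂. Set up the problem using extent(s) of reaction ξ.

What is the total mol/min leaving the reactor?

6760 mol/min

Stoichiometric O₂ = 1.5 × 435 = 652.5 mol/min; O₂ fed = 652.5 × 1.974 = 1288 mol/min.
N₂ fed = 1288 × 79/21 = 4845 mol/min.
Fuel reacted = 0.868 × 435 → ξ = 377.6 mol/min.
Outlet (n = n₀ + ν ξ):
  CH₃OH: 435 − 1(377.6) = 57.42
  O₂: 1288 − 1.5(377.6) = 721.7
  N₂: 4845 (inert)
  CO₂: 0 + 1(377.6) = 377.6
  H₂O: 0 + 2(377.6) = 755.2
Total out = 57.42 + 721.7 + 4845 + 377.6 + 755.2 = 6757 mol/min.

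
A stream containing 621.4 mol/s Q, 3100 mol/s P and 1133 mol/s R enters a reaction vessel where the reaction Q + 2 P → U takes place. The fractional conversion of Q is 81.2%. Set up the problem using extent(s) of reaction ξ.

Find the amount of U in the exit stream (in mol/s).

Q reacted = 0.812 × 621.4 = 504.6 mol/s; ν_Q = −1, so ξ = 504.6/1 = 504.6 mol/s.
Outlet amounts (n = n₀ + ν ξ):
  Q: 621.4 − 1(504.6) = 116.8
  P: 3100 − 2(504.6) = 2091
  U: 0 + 1(504.6) = 504.6
  R: 1133 (inert)

505 mol/s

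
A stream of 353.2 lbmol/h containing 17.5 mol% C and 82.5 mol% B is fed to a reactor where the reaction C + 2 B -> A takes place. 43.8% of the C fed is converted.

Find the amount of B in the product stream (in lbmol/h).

237 lbmol/h

C reacted = 0.438 × 61.81 = 27.07 lbmol/h; ν_C = −1, so ξ = 27.07/1 = 27.07 lbmol/h.
Outlet amounts (n = n₀ + ν ξ):
  C: 61.81 − 1(27.07) = 34.74
  B: 291.4 − 2(27.07) = 237.2
  A: 0 + 1(27.07) = 27.07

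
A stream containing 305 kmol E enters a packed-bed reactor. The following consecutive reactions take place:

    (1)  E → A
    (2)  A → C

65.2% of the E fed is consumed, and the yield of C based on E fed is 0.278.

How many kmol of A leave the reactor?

114 kmol

Conversion of E: E consumed = 1ξ₁ = 0.652 × 305 → ξ₁ = 198.9 kmol.
Yield of C: 1ξ₂ / 305 = 0.278 → ξ₂ = 84.79 kmol.
Outlet amounts (n = n₀ + Σ ν·ξ):
  E: 305 − 1(198.9) = 106.1
  A: 0 + 1(198.9) − 1(84.79) = 114.1
  C: 0 + 1(84.79) = 84.79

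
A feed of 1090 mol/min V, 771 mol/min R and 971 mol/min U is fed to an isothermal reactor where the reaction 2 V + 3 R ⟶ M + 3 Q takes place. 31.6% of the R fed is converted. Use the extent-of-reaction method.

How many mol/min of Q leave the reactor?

244 mol/min

R reacted = 0.316 × 771 = 243.6 mol/min; ν_R = −3, so ξ = 243.6/3 = 81.21 mol/min.
Outlet amounts (n = n₀ + ν ξ):
  V: 1090 − 2(81.21) = 927.6
  R: 771 − 3(81.21) = 527.4
  M: 0 + 1(81.21) = 81.21
  Q: 0 + 3(81.21) = 243.6
  U: 971 (inert)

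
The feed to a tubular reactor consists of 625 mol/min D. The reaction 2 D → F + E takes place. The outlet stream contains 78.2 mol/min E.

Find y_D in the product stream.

For E: n = n₀ + 1ξ → 78.2 = 0 + 1ξ, giving ξ = 78.2 mol/min.
Outlet amounts (n = n₀ + ν ξ):
  D: 625 − 2(78.2) = 468.6
  F: 0 + 1(78.2) = 78.2
  E: 0 + 1(78.2) = 78.2
Total out = 625 mol/min; y_D = 468.6 / 625 = 0.7498.

0.75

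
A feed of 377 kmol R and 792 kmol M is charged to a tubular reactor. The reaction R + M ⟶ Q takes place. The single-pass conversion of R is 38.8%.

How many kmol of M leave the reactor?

646 kmol

R reacted = 0.388 × 377 = 146.3 kmol; ν_R = −1, so ξ = 146.3/1 = 146.3 kmol.
Outlet amounts (n = n₀ + ν ξ):
  R: 377 − 1(146.3) = 230.7
  M: 792 − 1(146.3) = 645.7
  Q: 0 + 1(146.3) = 146.3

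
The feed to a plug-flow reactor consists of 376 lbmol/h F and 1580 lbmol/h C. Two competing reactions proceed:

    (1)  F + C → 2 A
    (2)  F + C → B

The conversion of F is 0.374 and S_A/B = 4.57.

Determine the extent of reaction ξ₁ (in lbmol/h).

ξ₁ = 97.8 lbmol/h

Conversion of F: F consumed = 0.374 × 376 = 140.6 lbmol/h = 1ξ₁ + 1ξ₂.
Selectivity: 2ξ₁ / (1ξ₂) = 4.57 → ξ₁ = 2.285 ξ₂.
Substitute: (1·2.285 + 1) ξ₂ = 140.6 → ξ₂ = 42.81 lbmol/h, ξ₁ = 97.82 lbmol/h.
Outlet amounts (n = n₀ + Σ ν·ξ):
  F: 376 − 1(97.82) − 1(42.81) = 235.4
  C: 1580 − 1(97.82) − 1(42.81) = 1439
  A: 0 + 2(97.82) = 195.6
  B: 0 + 1(42.81) = 42.81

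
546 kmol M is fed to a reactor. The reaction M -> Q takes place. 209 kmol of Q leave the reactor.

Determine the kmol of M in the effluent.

337 kmol

For Q: n = n₀ + 1ξ → 209 = 0 + 1ξ, giving ξ = 209 kmol.
Outlet amounts (n = n₀ + ν ξ):
  M: 546 − 1(209) = 337
  Q: 0 + 1(209) = 209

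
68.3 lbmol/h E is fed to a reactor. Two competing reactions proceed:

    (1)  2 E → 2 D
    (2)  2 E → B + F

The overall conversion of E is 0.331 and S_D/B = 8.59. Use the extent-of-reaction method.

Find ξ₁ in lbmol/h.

ξ₁ = 9.17 lbmol/h

Conversion of E: E consumed = 0.331 × 68.3 = 22.61 lbmol/h = 2ξ₁ + 2ξ₂.
Selectivity: 2ξ₁ / (1ξ₂) = 8.59 → ξ₁ = 4.295 ξ₂.
Substitute: (2·4.295 + 2) ξ₂ = 22.61 → ξ₂ = 2.135 lbmol/h, ξ₁ = 9.169 lbmol/h.
Outlet amounts (n = n₀ + Σ ν·ξ):
  E: 68.3 − 2(9.169) − 2(2.135) = 45.69
  D: 0 + 2(9.169) = 18.34
  B: 0 + 1(2.135) = 2.135
  F: 0 + 1(2.135) = 2.135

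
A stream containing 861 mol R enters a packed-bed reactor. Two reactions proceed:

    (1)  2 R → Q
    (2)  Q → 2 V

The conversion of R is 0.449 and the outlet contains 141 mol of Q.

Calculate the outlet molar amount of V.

105 mol

Conversion of R: R consumed = 2ξ₁ = 0.449 × 861 → ξ₁ = 193.3 mol.
Q balance: n_Q = 0 + 1ξ₁ − 1ξ₂ = 141 → ξ₂ = (1·193.3 − 141)/1 = 52.29 mol.
Outlet amounts (n = n₀ + Σ ν·ξ):
  R: 861 − 2(193.3) = 474.4
  Q: 0 + 1(193.3) − 1(52.29) = 141
  V: 0 + 2(52.29) = 104.6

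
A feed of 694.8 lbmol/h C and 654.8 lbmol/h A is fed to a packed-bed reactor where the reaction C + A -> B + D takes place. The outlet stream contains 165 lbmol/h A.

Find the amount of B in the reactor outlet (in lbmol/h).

For A: n = n₀ − 1ξ → 165 = 654.8 − 1ξ, giving ξ = 489.8 lbmol/h.
Outlet amounts (n = n₀ + ν ξ):
  C: 694.8 − 1(489.8) = 205
  A: 654.8 − 1(489.8) = 165
  B: 0 + 1(489.8) = 489.8
  D: 0 + 1(489.8) = 489.8

490 lbmol/h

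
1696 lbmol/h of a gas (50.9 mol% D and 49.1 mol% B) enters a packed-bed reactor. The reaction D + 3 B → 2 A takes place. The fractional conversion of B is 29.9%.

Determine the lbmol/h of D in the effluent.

780 lbmol/h

B reacted = 0.299 × 832.7 = 249 lbmol/h; ν_B = −3, so ξ = 249/3 = 83 lbmol/h.
Outlet amounts (n = n₀ + ν ξ):
  D: 863.3 − 1(83) = 780.3
  B: 832.7 − 3(83) = 583.7
  A: 0 + 2(83) = 166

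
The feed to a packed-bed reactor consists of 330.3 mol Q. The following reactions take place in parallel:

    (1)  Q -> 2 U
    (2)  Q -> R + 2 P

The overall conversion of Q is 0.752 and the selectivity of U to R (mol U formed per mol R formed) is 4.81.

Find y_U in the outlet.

0.538

Conversion of Q: Q consumed = 0.752 × 330.3 = 248.4 mol = 1ξ₁ + 1ξ₂.
Selectivity: 2ξ₁ / (1ξ₂) = 4.81 → ξ₁ = 2.405 ξ₂.
Substitute: (1·2.405 + 1) ξ₂ = 248.4 → ξ₂ = 72.95 mol, ξ₁ = 175.4 mol.
Outlet amounts (n = n₀ + Σ ν·ξ):
  Q: 330.3 − 1(175.4) − 1(72.95) = 81.91
  U: 0 + 2(175.4) = 350.9
  R: 0 + 1(72.95) = 72.95
  P: 0 + 2(72.95) = 145.9
Total out = 651.6 mol; y_U = 350.9 / 651.6 = 0.5385.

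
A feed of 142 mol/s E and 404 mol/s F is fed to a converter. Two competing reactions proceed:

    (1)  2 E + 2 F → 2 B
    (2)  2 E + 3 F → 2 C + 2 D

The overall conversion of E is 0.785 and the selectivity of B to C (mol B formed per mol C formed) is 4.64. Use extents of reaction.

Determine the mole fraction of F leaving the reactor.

Conversion of E: E consumed = 0.785 × 142 = 111.5 mol/s = 2ξ₁ + 2ξ₂.
Selectivity: 2ξ₁ / (2ξ₂) = 4.64 → ξ₁ = 4.64 ξ₂.
Substitute: (2·4.64 + 2) ξ₂ = 111.5 → ξ₂ = 9.882 mol/s, ξ₁ = 45.85 mol/s.
Outlet amounts (n = n₀ + Σ ν·ξ):
  E: 142 − 2(45.85) − 2(9.882) = 30.53
  F: 404 − 2(45.85) − 3(9.882) = 282.6
  B: 0 + 2(45.85) = 91.71
  C: 0 + 2(9.882) = 19.76
  D: 0 + 2(9.882) = 19.76
Total out = 444.4 mol/s; y_F = 282.6 / 444.4 = 0.636.

0.636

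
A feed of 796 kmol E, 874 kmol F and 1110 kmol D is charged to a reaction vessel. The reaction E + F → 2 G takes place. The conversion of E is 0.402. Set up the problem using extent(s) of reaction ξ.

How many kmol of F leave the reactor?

554 kmol

E reacted = 0.402 × 796 = 320 kmol; ν_E = −1, so ξ = 320/1 = 320 kmol.
Outlet amounts (n = n₀ + ν ξ):
  E: 796 − 1(320) = 476
  F: 874 − 1(320) = 554
  G: 0 + 2(320) = 640
  D: 1110 (inert)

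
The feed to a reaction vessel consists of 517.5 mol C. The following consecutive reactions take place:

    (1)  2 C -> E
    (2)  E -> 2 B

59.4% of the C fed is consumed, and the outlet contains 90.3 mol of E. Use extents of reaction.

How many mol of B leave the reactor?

Conversion of C: C consumed = 2ξ₁ = 0.594 × 517.5 → ξ₁ = 153.7 mol.
E balance: n_E = 0 + 1ξ₁ − 1ξ₂ = 90.3 → ξ₂ = (1·153.7 − 90.3)/1 = 63.4 mol.
Outlet amounts (n = n₀ + Σ ν·ξ):
  C: 517.5 − 2(153.7) = 210.1
  E: 0 + 1(153.7) − 1(63.4) = 90.3
  B: 0 + 2(63.4) = 126.8

127 mol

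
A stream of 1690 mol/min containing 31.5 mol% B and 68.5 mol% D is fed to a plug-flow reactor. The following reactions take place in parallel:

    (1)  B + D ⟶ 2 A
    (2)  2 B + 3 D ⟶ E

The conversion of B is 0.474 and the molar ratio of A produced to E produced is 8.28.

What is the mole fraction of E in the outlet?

Conversion of B: B consumed = 0.474 × 532.4 = 252.3 mol/min = 1ξ₁ + 2ξ₂.
Selectivity: 2ξ₁ / (1ξ₂) = 8.28 → ξ₁ = 4.14 ξ₂.
Substitute: (1·4.14 + 2) ξ₂ = 252.3 → ξ₂ = 41.1 mol/min, ξ₁ = 170.1 mol/min.
Outlet amounts (n = n₀ + Σ ν·ξ):
  B: 532.4 − 1(170.1) − 2(41.1) = 280
  D: 1158 − 1(170.1) − 3(41.1) = 864.2
  A: 0 + 2(170.1) = 340.3
  E: 0 + 1(41.1) = 41.1
Total out = 1526 mol/min; y_E = 41.1 / 1526 = 0.02694.

0.0269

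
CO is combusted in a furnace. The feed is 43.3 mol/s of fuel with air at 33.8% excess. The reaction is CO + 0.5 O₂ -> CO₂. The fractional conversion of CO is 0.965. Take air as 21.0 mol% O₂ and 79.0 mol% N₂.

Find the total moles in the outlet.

160 mol/s

Stoichiometric O₂ = 0.5 × 43.3 = 21.65 mol/s; O₂ fed = 21.65 × 1.338 = 28.97 mol/s.
N₂ fed = 28.97 × 79/21 = 109 mol/s.
Fuel reacted = 0.965 × 43.3 → ξ = 41.78 mol/s.
Outlet (n = n₀ + ν ξ):
  CO: 43.3 − 1(41.78) = 1.516
  O₂: 28.97 − 0.5(41.78) = 8.075
  N₂: 109 (inert)
  CO₂: 0 + 1(41.78) = 41.78
Total out = 1.516 + 8.075 + 109 + 41.78 = 160.3 mol/s.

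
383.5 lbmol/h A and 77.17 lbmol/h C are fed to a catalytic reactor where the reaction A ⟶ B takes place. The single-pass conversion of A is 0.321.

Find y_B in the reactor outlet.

A reacted = 0.321 × 383.5 = 123.1 lbmol/h; ν_A = −1, so ξ = 123.1/1 = 123.1 lbmol/h.
Outlet amounts (n = n₀ + ν ξ):
  A: 383.5 − 1(123.1) = 260.4
  B: 0 + 1(123.1) = 123.1
  C: 77.17 (inert)
Total out = 460.7 lbmol/h; y_B = 123.1 / 460.7 = 0.2672.

0.267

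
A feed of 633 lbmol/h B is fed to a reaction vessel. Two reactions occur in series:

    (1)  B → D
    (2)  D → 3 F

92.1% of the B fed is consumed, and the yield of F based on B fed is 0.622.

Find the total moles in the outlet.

895 lbmol/h

Conversion of B: B consumed = 1ξ₁ = 0.921 × 633 → ξ₁ = 583 lbmol/h.
Yield of F: 3ξ₂ / 633 = 0.622 → ξ₂ = 131.2 lbmol/h.
Outlet amounts (n = n₀ + Σ ν·ξ):
  B: 633 − 1(583) = 50.01
  D: 0 + 1(583) − 1(131.2) = 451.8
  F: 0 + 3(131.2) = 393.7
Total out = 50.01 + 451.8 + 393.7 = 895.5 lbmol/h.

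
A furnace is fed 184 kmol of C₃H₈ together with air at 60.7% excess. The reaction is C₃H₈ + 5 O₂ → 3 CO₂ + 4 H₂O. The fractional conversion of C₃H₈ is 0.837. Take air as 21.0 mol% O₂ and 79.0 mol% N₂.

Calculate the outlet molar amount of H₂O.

616 kmol

Stoichiometric O₂ = 5 × 184 = 920 kmol; O₂ fed = 920 × 1.607 = 1478 kmol.
N₂ fed = 1478 × 79/21 = 5562 kmol.
Fuel reacted = 0.837 × 184 → ξ = 154 kmol.
Outlet (n = n₀ + ν ξ):
  C₃H₈: 184 − 1(154) = 29.99
  O₂: 1478 − 5(154) = 708.4
  N₂: 5562 (inert)
  CO₂: 0 + 3(154) = 462
  H₂O: 0 + 4(154) = 616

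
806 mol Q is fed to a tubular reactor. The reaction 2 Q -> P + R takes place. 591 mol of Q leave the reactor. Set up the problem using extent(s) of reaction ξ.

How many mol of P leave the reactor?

For Q: n = n₀ − 2ξ → 591 = 806 − 2ξ, giving ξ = 107.5 mol.
Outlet amounts (n = n₀ + ν ξ):
  Q: 806 − 2(107.5) = 591
  P: 0 + 1(107.5) = 107.5
  R: 0 + 1(107.5) = 107.5

108 mol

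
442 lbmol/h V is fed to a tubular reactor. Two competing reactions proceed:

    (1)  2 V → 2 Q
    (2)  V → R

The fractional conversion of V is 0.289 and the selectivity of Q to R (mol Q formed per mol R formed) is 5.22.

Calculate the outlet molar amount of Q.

107 lbmol/h

Conversion of V: V consumed = 0.289 × 442 = 127.7 lbmol/h = 2ξ₁ + 1ξ₂.
Selectivity: 2ξ₁ / (1ξ₂) = 5.22 → ξ₁ = 2.61 ξ₂.
Substitute: (2·2.61 + 1) ξ₂ = 127.7 → ξ₂ = 20.54 lbmol/h, ξ₁ = 53.6 lbmol/h.
Outlet amounts (n = n₀ + Σ ν·ξ):
  V: 442 − 2(53.6) − 1(20.54) = 314.3
  Q: 0 + 2(53.6) = 107.2
  R: 0 + 1(20.54) = 20.54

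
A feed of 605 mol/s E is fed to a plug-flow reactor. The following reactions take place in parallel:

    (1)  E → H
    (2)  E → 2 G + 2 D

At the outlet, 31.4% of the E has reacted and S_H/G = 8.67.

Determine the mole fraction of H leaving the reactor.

0.282

Conversion of E: E consumed = 0.314 × 605 = 190 mol/s = 1ξ₁ + 1ξ₂.
Selectivity: 1ξ₁ / (2ξ₂) = 8.67 → ξ₁ = 17.34 ξ₂.
Substitute: (1·17.34 + 1) ξ₂ = 190 → ξ₂ = 10.36 mol/s, ξ₁ = 179.6 mol/s.
Outlet amounts (n = n₀ + Σ ν·ξ):
  E: 605 − 1(179.6) − 1(10.36) = 415
  H: 0 + 1(179.6) = 179.6
  G: 0 + 2(10.36) = 20.72
  D: 0 + 2(10.36) = 20.72
Total out = 636.1 mol/s; y_H = 179.6 / 636.1 = 0.2824.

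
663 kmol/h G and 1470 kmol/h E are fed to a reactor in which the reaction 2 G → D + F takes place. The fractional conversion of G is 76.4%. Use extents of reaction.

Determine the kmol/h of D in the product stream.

253 kmol/h

G reacted = 0.764 × 663 = 506.5 kmol/h; ν_G = −2, so ξ = 506.5/2 = 253.3 kmol/h.
Outlet amounts (n = n₀ + ν ξ):
  G: 663 − 2(253.3) = 156.5
  D: 0 + 1(253.3) = 253.3
  F: 0 + 1(253.3) = 253.3
  E: 1470 (inert)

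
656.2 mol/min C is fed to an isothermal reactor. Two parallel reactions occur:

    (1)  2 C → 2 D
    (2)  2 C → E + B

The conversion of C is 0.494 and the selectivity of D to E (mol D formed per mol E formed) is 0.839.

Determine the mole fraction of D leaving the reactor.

0.146

Conversion of C: C consumed = 0.494 × 656.2 = 324.2 mol/min = 2ξ₁ + 2ξ₂.
Selectivity: 2ξ₁ / (1ξ₂) = 0.839 → ξ₁ = 0.4195 ξ₂.
Substitute: (2·0.4195 + 2) ξ₂ = 324.2 → ξ₂ = 114.2 mol/min, ξ₁ = 47.9 mol/min.
Outlet amounts (n = n₀ + Σ ν·ξ):
  C: 656.2 − 2(47.9) − 2(114.2) = 332
  D: 0 + 2(47.9) = 95.8
  E: 0 + 1(114.2) = 114.2
  B: 0 + 1(114.2) = 114.2
Total out = 656.2 mol/min; y_D = 95.8 / 656.2 = 0.146.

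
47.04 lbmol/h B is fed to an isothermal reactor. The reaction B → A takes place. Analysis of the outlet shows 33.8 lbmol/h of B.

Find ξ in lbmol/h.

For B: n = n₀ − 1ξ → 33.8 = 47.04 − 1ξ, giving ξ = 13.24 lbmol/h.
Outlet amounts (n = n₀ + ν ξ):
  B: 47.04 − 1(13.24) = 33.8
  A: 0 + 1(13.24) = 13.24

ξ = 13.2 lbmol/h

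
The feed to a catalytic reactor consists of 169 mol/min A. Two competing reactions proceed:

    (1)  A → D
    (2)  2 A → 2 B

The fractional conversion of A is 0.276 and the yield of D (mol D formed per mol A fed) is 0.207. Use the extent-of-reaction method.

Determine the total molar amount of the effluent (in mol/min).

Yield of D: 1ξ₁ / 169 = 0.207 → ξ₁ = 34.98 mol/min.
Conversion of A: 1ξ₁ + 2ξ₂ = 0.276 × 169 = 46.64 → ξ₂ = 5.831 mol/min.
Outlet amounts (n = n₀ + Σ ν·ξ):
  A: 169 − 1(34.98) − 2(5.831) = 122.4
  D: 0 + 1(34.98) = 34.98
  B: 0 + 2(5.831) = 11.66
Total out = 122.4 + 34.98 + 11.66 = 169 mol/min.

169 mol/min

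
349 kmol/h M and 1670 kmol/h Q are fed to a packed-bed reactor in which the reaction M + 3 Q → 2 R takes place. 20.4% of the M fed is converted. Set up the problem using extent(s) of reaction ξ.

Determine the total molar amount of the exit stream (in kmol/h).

M reacted = 0.204 × 349 = 71.2 kmol/h; ν_M = −1, so ξ = 71.2/1 = 71.2 kmol/h.
Outlet amounts (n = n₀ + ν ξ):
  M: 349 − 1(71.2) = 277.8
  Q: 1670 − 3(71.2) = 1456
  R: 0 + 2(71.2) = 142.4
Total out = 277.8 + 1456 + 142.4 = 1877 kmol/h.

1880 kmol/h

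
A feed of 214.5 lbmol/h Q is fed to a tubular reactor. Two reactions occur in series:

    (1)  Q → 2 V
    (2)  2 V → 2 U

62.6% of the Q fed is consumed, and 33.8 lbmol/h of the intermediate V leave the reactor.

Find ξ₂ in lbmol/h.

Conversion of Q: Q consumed = 1ξ₁ = 0.626 × 214.5 → ξ₁ = 134.3 lbmol/h.
V balance: n_V = 0 + 2ξ₁ − 2ξ₂ = 33.8 → ξ₂ = (2·134.3 − 33.8)/2 = 117.4 lbmol/h.
Outlet amounts (n = n₀ + Σ ν·ξ):
  Q: 214.5 − 1(134.3) = 80.22
  V: 0 + 2(134.3) − 2(117.4) = 33.8
  U: 0 + 2(117.4) = 234.8

ξ₂ = 117 lbmol/h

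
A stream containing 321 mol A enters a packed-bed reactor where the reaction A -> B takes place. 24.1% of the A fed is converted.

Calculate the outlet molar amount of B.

77.4 mol

A reacted = 0.241 × 321 = 77.36 mol; ν_A = −1, so ξ = 77.36/1 = 77.36 mol.
Outlet amounts (n = n₀ + ν ξ):
  A: 321 − 1(77.36) = 243.6
  B: 0 + 1(77.36) = 77.36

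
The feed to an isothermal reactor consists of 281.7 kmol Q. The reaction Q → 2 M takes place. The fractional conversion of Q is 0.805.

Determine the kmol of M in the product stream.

454 kmol

Q reacted = 0.805 × 281.7 = 226.8 kmol; ν_Q = −1, so ξ = 226.8/1 = 226.8 kmol.
Outlet amounts (n = n₀ + ν ξ):
  Q: 281.7 − 1(226.8) = 54.93
  M: 0 + 2(226.8) = 453.5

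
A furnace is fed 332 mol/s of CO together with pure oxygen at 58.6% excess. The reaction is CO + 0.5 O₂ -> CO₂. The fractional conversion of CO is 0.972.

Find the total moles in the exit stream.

Stoichiometric O₂ = 0.5 × 332 = 166 mol/s; O₂ fed = 166 × 1.586 = 263.3 mol/s.
Fuel reacted = 0.972 × 332 → ξ = 322.7 mol/s.
Outlet (n = n₀ + ν ξ):
  CO: 332 − 1(322.7) = 9.296
  O₂: 263.3 − 0.5(322.7) = 101.9
  CO₂: 0 + 1(322.7) = 322.7
Total out = 9.296 + 101.9 + 322.7 = 433.9 mol/s.

434 mol/s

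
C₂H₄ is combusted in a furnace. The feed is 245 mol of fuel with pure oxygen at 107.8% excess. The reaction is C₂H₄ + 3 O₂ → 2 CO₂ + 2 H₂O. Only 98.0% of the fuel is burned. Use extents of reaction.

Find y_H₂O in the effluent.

0.271

Stoichiometric O₂ = 3 × 245 = 735 mol; O₂ fed = 735 × 2.078 = 1527 mol.
Fuel reacted = 0.98 × 245 → ξ = 240.1 mol.
Outlet (n = n₀ + ν ξ):
  C₂H₄: 245 − 1(240.1) = 4.9
  O₂: 1527 − 3(240.1) = 807
  CO₂: 0 + 2(240.1) = 480.2
  H₂O: 0 + 2(240.1) = 480.2
Total out = 1772 mol; y_H₂O = 480.2 / 1772 = 0.2709.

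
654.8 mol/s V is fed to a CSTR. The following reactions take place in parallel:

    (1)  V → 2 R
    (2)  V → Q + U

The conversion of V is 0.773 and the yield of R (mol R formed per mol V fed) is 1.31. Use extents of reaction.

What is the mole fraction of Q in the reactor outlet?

0.0666

Yield of R: 2ξ₁ / 654.8 = 1.31 → ξ₁ = 428.9 mol/s.
Conversion of V: 1ξ₁ + 1ξ₂ = 0.773 × 654.8 = 506.2 → ξ₂ = 77.27 mol/s.
Outlet amounts (n = n₀ + Σ ν·ξ):
  V: 654.8 − 1(428.9) − 1(77.27) = 148.6
  R: 0 + 2(428.9) = 857.8
  Q: 0 + 1(77.27) = 77.27
  U: 0 + 1(77.27) = 77.27
Total out = 1161 mol/s; y_Q = 77.27 / 1161 = 0.06655.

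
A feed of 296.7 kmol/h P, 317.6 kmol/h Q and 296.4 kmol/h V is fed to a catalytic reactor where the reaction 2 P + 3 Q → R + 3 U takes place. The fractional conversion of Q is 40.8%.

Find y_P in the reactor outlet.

Q reacted = 0.408 × 317.6 = 129.6 kmol/h; ν_Q = −3, so ξ = 129.6/3 = 43.19 kmol/h.
Outlet amounts (n = n₀ + ν ξ):
  P: 296.7 − 2(43.19) = 210.3
  Q: 317.6 − 3(43.19) = 188
  R: 0 + 1(43.19) = 43.19
  U: 0 + 3(43.19) = 129.6
  V: 296.4 (inert)
Total out = 867.5 kmol/h; y_P = 210.3 / 867.5 = 0.2424.

0.242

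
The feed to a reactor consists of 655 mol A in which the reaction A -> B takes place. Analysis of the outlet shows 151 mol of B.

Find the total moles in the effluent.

655 mol

For B: n = n₀ + 1ξ → 151 = 0 + 1ξ, giving ξ = 151 mol.
Outlet amounts (n = n₀ + ν ξ):
  A: 655 − 1(151) = 504
  B: 0 + 1(151) = 151
Total out = 504 + 151 = 655 mol.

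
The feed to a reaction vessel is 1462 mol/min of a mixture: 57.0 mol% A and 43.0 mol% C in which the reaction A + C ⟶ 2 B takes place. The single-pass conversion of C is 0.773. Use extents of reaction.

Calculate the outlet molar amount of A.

347 mol/min

C reacted = 0.773 × 628.7 = 486 mol/min; ν_C = −1, so ξ = 486/1 = 486 mol/min.
Outlet amounts (n = n₀ + ν ξ):
  A: 833.3 − 1(486) = 347.4
  C: 628.7 − 1(486) = 142.7
  B: 0 + 2(486) = 971.9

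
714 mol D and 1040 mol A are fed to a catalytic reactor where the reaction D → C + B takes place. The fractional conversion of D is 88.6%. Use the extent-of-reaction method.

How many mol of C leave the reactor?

D reacted = 0.886 × 714 = 632.6 mol; ν_D = −1, so ξ = 632.6/1 = 632.6 mol.
Outlet amounts (n = n₀ + ν ξ):
  D: 714 − 1(632.6) = 81.4
  C: 0 + 1(632.6) = 632.6
  B: 0 + 1(632.6) = 632.6
  A: 1040 (inert)

633 mol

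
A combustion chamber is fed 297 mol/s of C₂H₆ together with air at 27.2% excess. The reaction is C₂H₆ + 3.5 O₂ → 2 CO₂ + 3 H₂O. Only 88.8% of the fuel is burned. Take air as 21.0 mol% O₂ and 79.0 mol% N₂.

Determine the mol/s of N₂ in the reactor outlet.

4970 mol/s

Stoichiometric O₂ = 3.5 × 297 = 1040 mol/s; O₂ fed = 1040 × 1.272 = 1322 mol/s.
N₂ fed = 1322 × 79/21 = 4974 mol/s.
Fuel reacted = 0.888 × 297 → ξ = 263.7 mol/s.
Outlet (n = n₀ + ν ξ):
  C₂H₆: 297 − 1(263.7) = 33.26
  O₂: 1322 − 3.5(263.7) = 399.2
  N₂: 4974 (inert)
  CO₂: 0 + 2(263.7) = 527.5
  H₂O: 0 + 3(263.7) = 791.2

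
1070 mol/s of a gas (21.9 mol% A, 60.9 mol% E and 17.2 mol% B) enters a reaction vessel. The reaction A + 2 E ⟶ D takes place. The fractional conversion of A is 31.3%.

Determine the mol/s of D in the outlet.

A reacted = 0.313 × 234.3 = 73.35 mol/s; ν_A = −1, so ξ = 73.35/1 = 73.35 mol/s.
Outlet amounts (n = n₀ + ν ξ):
  A: 234.3 − 1(73.35) = 161
  E: 651.6 − 2(73.35) = 504.9
  D: 0 + 1(73.35) = 73.35
  B: 184 (inert)

73.3 mol/s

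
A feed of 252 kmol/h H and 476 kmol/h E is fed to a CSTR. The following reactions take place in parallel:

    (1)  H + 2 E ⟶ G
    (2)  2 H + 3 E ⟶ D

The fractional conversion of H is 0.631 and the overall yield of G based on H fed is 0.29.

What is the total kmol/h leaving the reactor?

Yield of G: 1ξ₁ / 252 = 0.29 → ξ₁ = 73.08 kmol/h.
Conversion of H: 1ξ₁ + 2ξ₂ = 0.631 × 252 = 159 → ξ₂ = 42.97 kmol/h.
Outlet amounts (n = n₀ + Σ ν·ξ):
  H: 252 − 1(73.08) − 2(42.97) = 92.99
  E: 476 − 2(73.08) − 3(42.97) = 200.9
  G: 0 + 1(73.08) = 73.08
  D: 0 + 1(42.97) = 42.97
Total out = 92.99 + 200.9 + 73.08 + 42.97 = 410 kmol/h.

410 kmol/h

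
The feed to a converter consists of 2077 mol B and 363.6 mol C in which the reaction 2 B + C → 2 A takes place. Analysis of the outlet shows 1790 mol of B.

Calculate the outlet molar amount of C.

220 mol

For B: n = n₀ − 2ξ → 1790 = 2077 − 2ξ, giving ξ = 143.5 mol.
Outlet amounts (n = n₀ + ν ξ):
  B: 2077 − 2(143.5) = 1790
  C: 363.6 − 1(143.5) = 220.1
  A: 0 + 2(143.5) = 287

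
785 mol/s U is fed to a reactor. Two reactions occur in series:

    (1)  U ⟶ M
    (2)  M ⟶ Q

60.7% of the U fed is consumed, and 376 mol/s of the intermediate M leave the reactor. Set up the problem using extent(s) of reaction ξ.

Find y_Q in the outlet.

Conversion of U: U consumed = 1ξ₁ = 0.607 × 785 → ξ₁ = 476.5 mol/s.
M balance: n_M = 0 + 1ξ₁ − 1ξ₂ = 376 → ξ₂ = (1·476.5 − 376)/1 = 100.5 mol/s.
Outlet amounts (n = n₀ + Σ ν·ξ):
  U: 785 − 1(476.5) = 308.5
  M: 0 + 1(476.5) − 1(100.5) = 376
  Q: 0 + 1(100.5) = 100.5
Total out = 785 mol/s; y_Q = 100.5 / 785 = 0.128.

0.128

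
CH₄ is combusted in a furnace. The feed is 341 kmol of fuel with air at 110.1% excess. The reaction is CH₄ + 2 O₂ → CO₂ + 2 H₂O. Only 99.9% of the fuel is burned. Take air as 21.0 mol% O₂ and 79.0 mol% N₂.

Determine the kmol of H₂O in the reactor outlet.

681 kmol

Stoichiometric O₂ = 2 × 341 = 682 kmol; O₂ fed = 682 × 2.101 = 1433 kmol.
N₂ fed = 1433 × 79/21 = 5390 kmol.
Fuel reacted = 0.999 × 341 → ξ = 340.7 kmol.
Outlet (n = n₀ + ν ξ):
  CH₄: 341 − 1(340.7) = 0.341
  O₂: 1433 − 2(340.7) = 751.6
  N₂: 5390 (inert)
  CO₂: 0 + 1(340.7) = 340.7
  H₂O: 0 + 2(340.7) = 681.3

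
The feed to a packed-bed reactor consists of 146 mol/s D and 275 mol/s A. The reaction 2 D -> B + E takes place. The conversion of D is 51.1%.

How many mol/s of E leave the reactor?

D reacted = 0.511 × 146 = 74.61 mol/s; ν_D = −2, so ξ = 74.61/2 = 37.3 mol/s.
Outlet amounts (n = n₀ + ν ξ):
  D: 146 − 2(37.3) = 71.39
  B: 0 + 1(37.3) = 37.3
  E: 0 + 1(37.3) = 37.3
  A: 275 (inert)

37.3 mol/s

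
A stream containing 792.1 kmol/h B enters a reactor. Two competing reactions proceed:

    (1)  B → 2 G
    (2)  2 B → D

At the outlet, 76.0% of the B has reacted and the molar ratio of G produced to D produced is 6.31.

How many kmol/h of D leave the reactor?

117 kmol/h

Conversion of B: B consumed = 0.76 × 792.1 = 602 kmol/h = 1ξ₁ + 2ξ₂.
Selectivity: 2ξ₁ / (1ξ₂) = 6.31 → ξ₁ = 3.155 ξ₂.
Substitute: (1·3.155 + 2) ξ₂ = 602 → ξ₂ = 116.8 kmol/h, ξ₁ = 368.4 kmol/h.
Outlet amounts (n = n₀ + Σ ν·ξ):
  B: 792.1 − 1(368.4) − 2(116.8) = 190.1
  G: 0 + 2(368.4) = 736.9
  D: 0 + 1(116.8) = 116.8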